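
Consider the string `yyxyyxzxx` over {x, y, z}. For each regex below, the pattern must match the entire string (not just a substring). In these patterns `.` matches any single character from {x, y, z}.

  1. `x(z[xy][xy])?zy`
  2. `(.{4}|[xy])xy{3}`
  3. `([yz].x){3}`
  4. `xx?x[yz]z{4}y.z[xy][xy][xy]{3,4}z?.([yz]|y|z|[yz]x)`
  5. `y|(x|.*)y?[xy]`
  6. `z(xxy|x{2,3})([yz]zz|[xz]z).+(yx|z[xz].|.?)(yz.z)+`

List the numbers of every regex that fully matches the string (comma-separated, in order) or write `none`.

3, 5

1 → no match — must start with `x`
2 → no match — must end with `y`
3 → match
4 → no match — must start with `x`
5 → match
6 → no match — must start with `z`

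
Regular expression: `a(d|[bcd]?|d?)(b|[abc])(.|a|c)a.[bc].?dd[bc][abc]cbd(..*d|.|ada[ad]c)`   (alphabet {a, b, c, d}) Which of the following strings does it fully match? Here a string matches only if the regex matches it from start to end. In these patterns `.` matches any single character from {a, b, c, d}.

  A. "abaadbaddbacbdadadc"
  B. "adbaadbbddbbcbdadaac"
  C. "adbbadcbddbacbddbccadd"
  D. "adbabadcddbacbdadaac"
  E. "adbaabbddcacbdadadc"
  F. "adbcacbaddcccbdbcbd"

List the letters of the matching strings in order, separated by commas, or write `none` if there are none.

A → match
B → match
C → match
D → no match
E → match
F → match

A, B, C, E, F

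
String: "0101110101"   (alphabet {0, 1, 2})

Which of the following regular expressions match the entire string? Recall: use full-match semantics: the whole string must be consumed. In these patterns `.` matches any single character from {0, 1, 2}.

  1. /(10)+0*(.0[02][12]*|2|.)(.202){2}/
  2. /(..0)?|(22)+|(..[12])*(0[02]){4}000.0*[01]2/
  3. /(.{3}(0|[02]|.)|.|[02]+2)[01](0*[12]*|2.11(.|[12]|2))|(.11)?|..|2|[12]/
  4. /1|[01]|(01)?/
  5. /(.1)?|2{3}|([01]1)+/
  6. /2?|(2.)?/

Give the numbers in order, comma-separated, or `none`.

1 → no match — must start with "10"
2 → no match
3 → no match
4 → no match
5 → match
6 → no match

5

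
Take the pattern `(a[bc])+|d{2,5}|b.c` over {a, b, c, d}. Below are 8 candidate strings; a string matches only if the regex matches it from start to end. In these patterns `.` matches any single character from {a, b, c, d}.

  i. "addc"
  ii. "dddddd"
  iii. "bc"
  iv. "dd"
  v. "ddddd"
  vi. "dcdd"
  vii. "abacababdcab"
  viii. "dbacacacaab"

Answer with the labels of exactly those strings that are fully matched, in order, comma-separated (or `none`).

iv, v

i → no match
ii → no match
iii → no match
iv → match
v → match
vi → no match
vii → no match
viii → no match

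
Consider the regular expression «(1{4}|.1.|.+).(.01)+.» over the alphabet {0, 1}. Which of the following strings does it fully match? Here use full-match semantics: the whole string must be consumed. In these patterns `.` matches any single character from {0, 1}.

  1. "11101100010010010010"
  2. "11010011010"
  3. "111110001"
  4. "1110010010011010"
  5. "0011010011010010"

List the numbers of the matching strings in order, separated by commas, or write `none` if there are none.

1, 2, 4, 5

1 → match
2 → match
3 → no match
4 → match
5 → match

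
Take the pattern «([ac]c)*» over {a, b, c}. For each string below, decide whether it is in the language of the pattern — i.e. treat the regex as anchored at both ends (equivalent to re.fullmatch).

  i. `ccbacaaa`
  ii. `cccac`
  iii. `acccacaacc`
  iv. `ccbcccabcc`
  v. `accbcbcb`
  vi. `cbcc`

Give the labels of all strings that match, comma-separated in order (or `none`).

none

i. `ccbacaaa` → no match
ii. `cccac` → no match
iii. `acccacaacc` → no match
iv. `ccbcccabcc` → no match
v. `accbcbcb` → no match
vi. `cbcc` → no match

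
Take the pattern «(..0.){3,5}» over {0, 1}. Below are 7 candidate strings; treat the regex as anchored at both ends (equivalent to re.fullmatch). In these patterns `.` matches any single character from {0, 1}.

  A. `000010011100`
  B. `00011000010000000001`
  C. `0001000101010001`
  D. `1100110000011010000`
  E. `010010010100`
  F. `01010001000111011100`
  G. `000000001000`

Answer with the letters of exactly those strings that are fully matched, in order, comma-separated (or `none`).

A → match
B → match
C → match
D → no match
E → match
F → match
G → match

A, B, C, E, F, G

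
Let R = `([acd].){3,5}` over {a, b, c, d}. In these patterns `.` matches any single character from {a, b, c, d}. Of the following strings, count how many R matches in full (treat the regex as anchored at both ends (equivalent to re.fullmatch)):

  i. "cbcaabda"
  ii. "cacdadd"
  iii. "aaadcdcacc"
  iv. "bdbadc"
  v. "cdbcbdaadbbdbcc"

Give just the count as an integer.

2

i → match
ii → no match
iii → match
iv → no match
v → no match
Total matched: 2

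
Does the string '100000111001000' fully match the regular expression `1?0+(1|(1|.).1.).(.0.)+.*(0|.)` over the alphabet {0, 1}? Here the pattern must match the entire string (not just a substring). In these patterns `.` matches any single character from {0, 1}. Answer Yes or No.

Yes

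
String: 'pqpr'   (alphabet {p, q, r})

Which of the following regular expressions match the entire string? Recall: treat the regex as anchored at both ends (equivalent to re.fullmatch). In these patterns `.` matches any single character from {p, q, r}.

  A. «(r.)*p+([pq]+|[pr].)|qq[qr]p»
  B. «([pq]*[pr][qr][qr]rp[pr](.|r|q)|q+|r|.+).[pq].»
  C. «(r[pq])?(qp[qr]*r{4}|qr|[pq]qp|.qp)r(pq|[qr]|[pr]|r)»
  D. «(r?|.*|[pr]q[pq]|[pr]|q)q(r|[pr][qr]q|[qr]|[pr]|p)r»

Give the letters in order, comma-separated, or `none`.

A → no match
B → match
C → no match
D → match

B, D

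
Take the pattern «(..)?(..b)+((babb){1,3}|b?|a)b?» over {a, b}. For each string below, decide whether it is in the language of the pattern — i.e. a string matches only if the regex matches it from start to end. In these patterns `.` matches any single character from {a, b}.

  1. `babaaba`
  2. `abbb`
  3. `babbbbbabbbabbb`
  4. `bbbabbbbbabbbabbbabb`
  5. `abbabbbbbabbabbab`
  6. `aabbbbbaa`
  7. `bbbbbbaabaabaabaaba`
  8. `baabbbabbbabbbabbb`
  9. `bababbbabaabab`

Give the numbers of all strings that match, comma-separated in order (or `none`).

1, 2, 3, 4, 5, 7, 8, 9

1 → match
2 → match
3 → match
4 → match
5 → match
6 → no match
7 → match
8 → match
9 → match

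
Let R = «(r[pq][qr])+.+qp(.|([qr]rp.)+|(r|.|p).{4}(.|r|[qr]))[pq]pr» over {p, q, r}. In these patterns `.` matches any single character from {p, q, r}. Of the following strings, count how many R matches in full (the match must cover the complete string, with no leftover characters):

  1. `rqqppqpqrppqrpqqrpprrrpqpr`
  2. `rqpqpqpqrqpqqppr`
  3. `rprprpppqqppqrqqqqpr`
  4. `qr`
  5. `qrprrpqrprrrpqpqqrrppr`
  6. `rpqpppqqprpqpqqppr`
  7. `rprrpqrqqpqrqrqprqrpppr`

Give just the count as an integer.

2

1 → no match
2 → no match
3 → match
4 → no match — must start with `r`
5 → no match — must start with `r`
6 → match
7 → no match
Total matched: 2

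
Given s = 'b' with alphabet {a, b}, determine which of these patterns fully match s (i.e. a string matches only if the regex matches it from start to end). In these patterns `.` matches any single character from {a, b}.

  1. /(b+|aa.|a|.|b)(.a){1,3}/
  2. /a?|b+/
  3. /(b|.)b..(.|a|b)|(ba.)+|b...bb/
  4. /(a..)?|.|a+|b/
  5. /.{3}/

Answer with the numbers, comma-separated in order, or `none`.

1 → no match — must end with 'a'
2 → match
3 → no match
4 → match
5 → no match

2, 4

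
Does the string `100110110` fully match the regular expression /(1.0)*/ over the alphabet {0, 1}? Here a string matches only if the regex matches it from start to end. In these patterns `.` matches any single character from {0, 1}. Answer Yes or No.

Yes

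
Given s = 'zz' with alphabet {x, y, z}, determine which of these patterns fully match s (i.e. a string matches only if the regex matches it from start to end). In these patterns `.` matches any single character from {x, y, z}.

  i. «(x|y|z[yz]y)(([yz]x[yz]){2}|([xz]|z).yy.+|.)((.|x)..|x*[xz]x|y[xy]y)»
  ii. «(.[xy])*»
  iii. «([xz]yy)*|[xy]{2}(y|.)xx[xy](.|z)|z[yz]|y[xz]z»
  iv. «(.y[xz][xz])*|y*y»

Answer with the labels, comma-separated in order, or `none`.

iii

i → no match
ii → no match
iii → match
iv → no match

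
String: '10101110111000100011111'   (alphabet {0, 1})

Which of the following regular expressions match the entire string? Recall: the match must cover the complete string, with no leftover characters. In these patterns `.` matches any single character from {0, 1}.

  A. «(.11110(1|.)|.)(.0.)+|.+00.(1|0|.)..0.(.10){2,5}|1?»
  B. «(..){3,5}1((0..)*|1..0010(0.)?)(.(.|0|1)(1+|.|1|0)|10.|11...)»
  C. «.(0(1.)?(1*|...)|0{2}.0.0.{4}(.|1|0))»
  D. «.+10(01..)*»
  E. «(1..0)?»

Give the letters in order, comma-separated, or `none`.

A → no match
B → match
C → no match
D → no match
E → no match

B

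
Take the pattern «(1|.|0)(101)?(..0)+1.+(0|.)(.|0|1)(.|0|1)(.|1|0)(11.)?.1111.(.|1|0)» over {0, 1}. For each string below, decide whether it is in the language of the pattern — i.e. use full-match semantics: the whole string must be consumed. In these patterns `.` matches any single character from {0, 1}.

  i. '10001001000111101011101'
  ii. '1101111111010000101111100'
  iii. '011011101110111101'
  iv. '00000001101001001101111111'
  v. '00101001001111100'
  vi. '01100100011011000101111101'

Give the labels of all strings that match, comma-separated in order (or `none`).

iii, iv, v

i → no match
ii → no match
iii → match
iv → match
v → match
vi → no match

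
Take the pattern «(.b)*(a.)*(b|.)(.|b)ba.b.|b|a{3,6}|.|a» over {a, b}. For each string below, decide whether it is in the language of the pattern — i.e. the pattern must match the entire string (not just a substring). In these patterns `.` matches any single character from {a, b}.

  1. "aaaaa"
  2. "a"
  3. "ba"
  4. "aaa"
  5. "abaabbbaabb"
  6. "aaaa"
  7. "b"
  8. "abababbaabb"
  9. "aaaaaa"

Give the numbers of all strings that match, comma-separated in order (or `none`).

1, 2, 4, 5, 6, 7, 8, 9

1 → match
2 → match
3 → no match
4 → match
5 → match
6 → match
7 → match
8 → match
9 → match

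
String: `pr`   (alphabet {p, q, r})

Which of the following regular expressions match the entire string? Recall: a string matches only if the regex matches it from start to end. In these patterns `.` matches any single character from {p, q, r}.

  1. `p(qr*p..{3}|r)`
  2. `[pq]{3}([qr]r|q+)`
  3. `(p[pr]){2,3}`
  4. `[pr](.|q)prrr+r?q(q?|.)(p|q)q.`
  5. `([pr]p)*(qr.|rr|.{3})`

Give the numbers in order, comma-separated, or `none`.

1

1 → match
2 → no match
3 → no match
4 → no match
5 → no match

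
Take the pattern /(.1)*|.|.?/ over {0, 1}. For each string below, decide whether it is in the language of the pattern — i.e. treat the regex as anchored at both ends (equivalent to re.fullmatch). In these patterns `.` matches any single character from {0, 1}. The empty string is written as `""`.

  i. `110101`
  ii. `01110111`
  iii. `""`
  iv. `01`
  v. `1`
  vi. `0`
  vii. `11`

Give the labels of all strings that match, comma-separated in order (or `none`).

i. `110101` → match
ii. `01110111` → match
iii. `""` → match
iv. `01` → match
v. `1` → match
vi. `0` → match
vii. `11` → match

i, ii, iii, iv, v, vi, vii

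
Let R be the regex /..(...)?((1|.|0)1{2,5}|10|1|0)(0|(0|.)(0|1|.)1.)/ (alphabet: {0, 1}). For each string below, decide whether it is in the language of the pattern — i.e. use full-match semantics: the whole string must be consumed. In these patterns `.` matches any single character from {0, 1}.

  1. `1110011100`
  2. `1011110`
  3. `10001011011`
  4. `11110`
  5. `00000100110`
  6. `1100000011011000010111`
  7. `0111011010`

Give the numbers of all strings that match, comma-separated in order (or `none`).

1 → no match
2 → match
3 → no match
4 → no match
5 → match
6 → no match
7 → match

2, 5, 7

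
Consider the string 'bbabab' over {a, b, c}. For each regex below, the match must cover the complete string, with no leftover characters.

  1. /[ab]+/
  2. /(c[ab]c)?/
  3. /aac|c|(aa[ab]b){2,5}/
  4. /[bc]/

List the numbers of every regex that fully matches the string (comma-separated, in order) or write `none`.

1

1 → match
2 → no match
3 → no match
4 → no match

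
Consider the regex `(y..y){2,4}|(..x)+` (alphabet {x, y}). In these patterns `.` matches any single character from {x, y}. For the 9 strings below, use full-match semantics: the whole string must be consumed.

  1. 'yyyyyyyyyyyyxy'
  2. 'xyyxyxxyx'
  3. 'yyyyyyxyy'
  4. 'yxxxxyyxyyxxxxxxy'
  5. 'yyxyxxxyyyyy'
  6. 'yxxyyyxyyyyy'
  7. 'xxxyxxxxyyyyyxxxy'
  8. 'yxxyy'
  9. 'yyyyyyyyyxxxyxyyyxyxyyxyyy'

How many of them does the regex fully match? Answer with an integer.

1 → no match
2 → no match
3 → no match
4 → no match
5 → no match
6 → match
7 → no match
8 → no match
9 → no match
Total matched: 1

1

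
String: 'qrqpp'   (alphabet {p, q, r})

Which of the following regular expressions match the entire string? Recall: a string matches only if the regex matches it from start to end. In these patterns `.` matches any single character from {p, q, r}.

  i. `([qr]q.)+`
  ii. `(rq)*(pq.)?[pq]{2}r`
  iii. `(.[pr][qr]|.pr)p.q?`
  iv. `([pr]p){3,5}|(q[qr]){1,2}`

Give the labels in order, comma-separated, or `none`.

i → no match
ii → no match — must end with 'r'
iii → match
iv → no match

iii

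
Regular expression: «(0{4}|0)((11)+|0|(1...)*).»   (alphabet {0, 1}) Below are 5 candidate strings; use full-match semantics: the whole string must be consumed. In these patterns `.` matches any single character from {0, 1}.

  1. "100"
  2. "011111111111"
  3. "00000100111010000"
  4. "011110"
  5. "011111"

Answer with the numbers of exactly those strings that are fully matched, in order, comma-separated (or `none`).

1 → no match — must start with "0"
2 → match
3 → no match
4 → match
5 → match

2, 4, 5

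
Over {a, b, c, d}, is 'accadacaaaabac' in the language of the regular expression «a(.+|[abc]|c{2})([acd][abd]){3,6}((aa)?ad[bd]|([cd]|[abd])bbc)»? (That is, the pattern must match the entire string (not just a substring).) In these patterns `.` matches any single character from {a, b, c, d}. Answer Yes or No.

No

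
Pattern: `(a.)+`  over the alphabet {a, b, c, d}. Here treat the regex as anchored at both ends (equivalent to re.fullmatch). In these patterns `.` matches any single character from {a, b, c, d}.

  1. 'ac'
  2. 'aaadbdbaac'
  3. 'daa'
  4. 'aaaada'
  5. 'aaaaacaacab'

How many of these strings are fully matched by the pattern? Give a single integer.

1 → match
2 → no match
3 → no match — must start with 'a'
4 → no match
5 → no match
Total matched: 1

1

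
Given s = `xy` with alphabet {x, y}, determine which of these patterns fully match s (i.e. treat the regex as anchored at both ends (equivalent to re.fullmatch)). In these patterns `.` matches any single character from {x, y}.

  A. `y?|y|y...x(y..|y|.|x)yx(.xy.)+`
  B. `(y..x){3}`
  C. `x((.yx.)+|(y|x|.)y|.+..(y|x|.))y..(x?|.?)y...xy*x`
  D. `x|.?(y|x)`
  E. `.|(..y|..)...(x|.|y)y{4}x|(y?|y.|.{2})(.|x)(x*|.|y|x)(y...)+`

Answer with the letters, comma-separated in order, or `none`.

A → no match
B → no match — must start with `y`
C → no match — must end with `x`
D → match
E → no match

D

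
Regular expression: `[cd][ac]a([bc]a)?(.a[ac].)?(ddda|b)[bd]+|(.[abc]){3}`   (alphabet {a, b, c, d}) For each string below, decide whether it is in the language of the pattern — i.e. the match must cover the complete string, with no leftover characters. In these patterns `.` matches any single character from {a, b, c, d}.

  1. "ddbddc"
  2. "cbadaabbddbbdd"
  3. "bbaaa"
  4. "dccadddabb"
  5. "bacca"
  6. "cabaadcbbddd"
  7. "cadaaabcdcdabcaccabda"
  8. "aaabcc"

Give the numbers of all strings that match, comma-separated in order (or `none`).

8

1 → no match
2 → no match
3 → no match
4 → no match
5 → no match
6 → no match
7 → no match
8 → match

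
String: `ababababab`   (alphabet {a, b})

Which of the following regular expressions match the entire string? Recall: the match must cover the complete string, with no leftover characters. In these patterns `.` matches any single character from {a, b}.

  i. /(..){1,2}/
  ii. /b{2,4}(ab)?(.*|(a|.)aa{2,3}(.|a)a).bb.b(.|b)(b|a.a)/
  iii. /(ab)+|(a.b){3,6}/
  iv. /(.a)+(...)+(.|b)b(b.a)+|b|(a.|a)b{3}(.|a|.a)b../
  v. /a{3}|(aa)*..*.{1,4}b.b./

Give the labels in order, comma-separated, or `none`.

iii

i → no match
ii → no match — must start with `b`
iii → match
iv → no match
v → no match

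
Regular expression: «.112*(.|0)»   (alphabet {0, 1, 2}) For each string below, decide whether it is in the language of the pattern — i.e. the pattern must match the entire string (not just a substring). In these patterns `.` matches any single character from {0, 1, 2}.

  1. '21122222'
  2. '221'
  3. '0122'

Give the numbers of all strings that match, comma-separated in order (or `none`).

1 → match
2 → no match
3 → no match

1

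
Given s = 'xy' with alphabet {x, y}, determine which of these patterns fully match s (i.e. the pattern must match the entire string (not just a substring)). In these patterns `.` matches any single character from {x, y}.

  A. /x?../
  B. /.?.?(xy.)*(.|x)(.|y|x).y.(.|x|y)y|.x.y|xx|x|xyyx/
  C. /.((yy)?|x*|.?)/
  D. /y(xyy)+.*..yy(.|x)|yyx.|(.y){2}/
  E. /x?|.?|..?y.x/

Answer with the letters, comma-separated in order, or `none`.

A → match
B → no match
C → match
D → no match
E → no match

A, C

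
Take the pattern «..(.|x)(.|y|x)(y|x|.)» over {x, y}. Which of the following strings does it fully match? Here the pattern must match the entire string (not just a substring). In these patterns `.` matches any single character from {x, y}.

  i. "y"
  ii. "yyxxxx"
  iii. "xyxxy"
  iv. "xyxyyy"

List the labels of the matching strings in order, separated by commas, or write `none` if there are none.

i → no match
ii → no match
iii → match
iv → no match

iii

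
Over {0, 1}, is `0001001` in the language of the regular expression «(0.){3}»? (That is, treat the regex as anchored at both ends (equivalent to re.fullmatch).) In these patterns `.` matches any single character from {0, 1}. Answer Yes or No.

No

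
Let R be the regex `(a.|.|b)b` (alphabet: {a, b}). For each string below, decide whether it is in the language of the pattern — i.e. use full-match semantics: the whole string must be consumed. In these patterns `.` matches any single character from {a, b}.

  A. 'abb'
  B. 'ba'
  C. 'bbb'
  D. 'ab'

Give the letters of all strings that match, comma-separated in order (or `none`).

A. 'abb' → match
B. 'ba' → no match — must end with 'b'
C. 'bbb' → no match
D. 'ab' → match

A, D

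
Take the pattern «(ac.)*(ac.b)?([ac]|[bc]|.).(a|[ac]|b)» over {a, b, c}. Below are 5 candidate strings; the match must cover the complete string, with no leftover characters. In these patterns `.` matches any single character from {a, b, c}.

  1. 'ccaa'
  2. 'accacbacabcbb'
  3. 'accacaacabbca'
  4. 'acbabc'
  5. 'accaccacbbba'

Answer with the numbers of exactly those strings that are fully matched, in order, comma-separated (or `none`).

2, 3, 4, 5

1 → no match
2 → match
3 → match
4 → match
5 → match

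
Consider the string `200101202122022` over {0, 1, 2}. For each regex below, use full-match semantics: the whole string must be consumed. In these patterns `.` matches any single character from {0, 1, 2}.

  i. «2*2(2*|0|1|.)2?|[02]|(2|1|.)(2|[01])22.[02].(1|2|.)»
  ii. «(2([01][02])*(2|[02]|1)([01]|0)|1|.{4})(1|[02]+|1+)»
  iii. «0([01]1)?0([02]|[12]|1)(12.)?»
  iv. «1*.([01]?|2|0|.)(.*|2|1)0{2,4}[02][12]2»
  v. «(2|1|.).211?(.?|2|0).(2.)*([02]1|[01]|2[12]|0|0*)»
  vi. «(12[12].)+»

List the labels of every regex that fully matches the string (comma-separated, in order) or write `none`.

i → no match
ii → match
iii → no match — must start with `0`
iv → no match
v → no match
vi → no match — must start with `12`

ii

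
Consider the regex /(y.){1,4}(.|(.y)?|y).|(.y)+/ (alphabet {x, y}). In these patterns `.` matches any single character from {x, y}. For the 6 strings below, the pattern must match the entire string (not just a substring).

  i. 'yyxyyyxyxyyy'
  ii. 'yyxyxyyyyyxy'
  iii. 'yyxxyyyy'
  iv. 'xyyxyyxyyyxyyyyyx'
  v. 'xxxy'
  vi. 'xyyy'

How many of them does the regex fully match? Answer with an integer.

3

i. 'yyxyyyxyxyyy' → match
ii. 'yyxyxyyyyyxy' → match
iii. 'yyxxyyyy' → no match
iv → no match
v. 'xxxy' → no match
vi. 'xyyy' → match
Total matched: 3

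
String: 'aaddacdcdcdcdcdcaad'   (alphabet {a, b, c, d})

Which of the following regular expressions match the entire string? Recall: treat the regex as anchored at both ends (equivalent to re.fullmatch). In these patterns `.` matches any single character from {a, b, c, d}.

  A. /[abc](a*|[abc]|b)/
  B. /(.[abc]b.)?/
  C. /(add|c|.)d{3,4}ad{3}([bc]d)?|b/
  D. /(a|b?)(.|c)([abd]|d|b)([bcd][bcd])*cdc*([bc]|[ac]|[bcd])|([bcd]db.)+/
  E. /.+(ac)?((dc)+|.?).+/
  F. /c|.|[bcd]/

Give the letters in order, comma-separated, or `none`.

A → no match
B → no match
C → no match
D → no match
E → match
F → no match

E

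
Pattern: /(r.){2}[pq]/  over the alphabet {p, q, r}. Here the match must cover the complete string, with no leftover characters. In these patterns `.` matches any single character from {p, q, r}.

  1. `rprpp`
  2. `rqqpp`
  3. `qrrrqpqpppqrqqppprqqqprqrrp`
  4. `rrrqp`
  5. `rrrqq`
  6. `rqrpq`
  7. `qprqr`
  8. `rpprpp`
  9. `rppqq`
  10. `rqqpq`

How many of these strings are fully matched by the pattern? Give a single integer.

4

1. `rprpp` → match
2. `rqqpp` → no match
3 → no match — must start with `r`
4. `rrrqp` → match
5. `rrrqq` → match
6. `rqrpq` → match
7. `qprqr` → no match — must start with `r`
8. `rpprpp` → no match
9. `rppqq` → no match
10. `rqqpq` → no match
Total matched: 4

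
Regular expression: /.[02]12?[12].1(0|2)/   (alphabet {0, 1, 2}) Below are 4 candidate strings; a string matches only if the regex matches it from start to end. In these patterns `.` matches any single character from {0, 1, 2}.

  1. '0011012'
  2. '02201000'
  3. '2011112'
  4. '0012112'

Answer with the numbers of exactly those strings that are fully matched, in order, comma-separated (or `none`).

1 → match
2 → no match
3 → match
4 → match

1, 3, 4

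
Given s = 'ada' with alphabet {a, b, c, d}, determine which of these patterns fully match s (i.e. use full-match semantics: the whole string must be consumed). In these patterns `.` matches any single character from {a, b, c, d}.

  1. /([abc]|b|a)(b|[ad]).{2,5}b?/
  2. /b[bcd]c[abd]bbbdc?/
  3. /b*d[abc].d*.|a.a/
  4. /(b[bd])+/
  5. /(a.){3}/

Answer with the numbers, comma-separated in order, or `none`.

3

1 → no match
2 → no match — must start with 'b'
3 → match
4 → no match — must start with 'b'
5 → no match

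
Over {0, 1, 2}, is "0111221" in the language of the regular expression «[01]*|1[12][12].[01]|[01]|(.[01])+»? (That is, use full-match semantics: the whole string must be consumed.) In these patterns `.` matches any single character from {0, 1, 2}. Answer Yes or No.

No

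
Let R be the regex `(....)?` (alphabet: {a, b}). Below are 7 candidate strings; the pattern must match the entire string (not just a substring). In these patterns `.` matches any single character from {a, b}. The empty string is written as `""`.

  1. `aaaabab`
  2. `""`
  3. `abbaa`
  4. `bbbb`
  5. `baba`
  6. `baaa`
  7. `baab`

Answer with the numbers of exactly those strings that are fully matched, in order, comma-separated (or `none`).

1 → no match
2 → match
3 → no match
4 → match
5 → match
6 → match
7 → match

2, 4, 5, 6, 7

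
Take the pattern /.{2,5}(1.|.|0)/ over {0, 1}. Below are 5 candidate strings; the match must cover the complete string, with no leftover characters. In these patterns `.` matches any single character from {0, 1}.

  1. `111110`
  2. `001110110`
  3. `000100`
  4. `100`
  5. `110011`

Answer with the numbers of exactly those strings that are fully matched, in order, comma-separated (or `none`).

1 → match
2 → no match
3 → match
4 → match
5 → match

1, 3, 4, 5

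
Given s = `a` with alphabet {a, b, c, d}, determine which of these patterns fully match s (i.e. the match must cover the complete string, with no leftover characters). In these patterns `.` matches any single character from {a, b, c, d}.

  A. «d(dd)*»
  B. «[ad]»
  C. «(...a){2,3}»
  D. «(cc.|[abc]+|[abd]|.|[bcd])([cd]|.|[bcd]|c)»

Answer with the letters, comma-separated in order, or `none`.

B

A → no match — must start with `d`
B → match
C → no match
D → no match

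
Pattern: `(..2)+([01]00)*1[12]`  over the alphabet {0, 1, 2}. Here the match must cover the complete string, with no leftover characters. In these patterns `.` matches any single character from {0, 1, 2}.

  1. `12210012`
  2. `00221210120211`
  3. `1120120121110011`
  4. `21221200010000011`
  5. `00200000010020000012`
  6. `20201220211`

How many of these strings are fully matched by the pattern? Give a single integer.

3

1 → match
2 → no match
3 → no match
4 → match
5 → no match
6 → match
Total matched: 3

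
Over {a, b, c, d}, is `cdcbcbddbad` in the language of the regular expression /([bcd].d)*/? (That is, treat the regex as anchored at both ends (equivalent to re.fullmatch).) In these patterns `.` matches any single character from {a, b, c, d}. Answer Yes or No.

No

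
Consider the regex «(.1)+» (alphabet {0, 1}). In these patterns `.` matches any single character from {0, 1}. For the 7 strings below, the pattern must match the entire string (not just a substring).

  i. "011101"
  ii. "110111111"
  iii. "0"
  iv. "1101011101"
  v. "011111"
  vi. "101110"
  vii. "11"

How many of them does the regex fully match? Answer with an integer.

i. "011101" → match
ii. "110111111" → no match
iii. "0" → no match — must end with "1"
iv. "1101011101" → match
v. "011111" → match
vi. "101110" → no match — must end with "1"
vii. "11" → match
Total matched: 4

4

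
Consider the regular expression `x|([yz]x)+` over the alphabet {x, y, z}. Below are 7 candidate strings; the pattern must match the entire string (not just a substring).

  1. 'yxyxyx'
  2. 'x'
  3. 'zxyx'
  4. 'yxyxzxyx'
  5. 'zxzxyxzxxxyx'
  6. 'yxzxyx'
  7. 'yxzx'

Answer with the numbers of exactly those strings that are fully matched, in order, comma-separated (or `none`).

1, 2, 3, 4, 6, 7

1 → match
2 → match
3 → match
4 → match
5 → no match
6 → match
7 → match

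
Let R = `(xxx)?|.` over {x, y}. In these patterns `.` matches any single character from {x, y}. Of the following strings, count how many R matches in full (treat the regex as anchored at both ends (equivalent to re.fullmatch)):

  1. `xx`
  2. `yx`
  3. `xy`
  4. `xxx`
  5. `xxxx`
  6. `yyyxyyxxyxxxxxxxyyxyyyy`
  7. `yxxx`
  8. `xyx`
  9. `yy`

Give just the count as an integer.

1

1 → no match
2 → no match
3 → no match
4 → match
5 → no match
6 → no match
7 → no match
8 → no match
9 → no match
Total matched: 1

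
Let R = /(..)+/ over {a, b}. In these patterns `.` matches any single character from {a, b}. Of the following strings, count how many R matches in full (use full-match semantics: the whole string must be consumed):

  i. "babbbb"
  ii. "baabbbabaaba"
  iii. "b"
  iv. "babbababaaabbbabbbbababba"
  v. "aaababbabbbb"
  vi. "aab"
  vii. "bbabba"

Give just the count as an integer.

i → match
ii → match
iii → no match
iv → no match
v → match
vi → no match
vii → match
Total matched: 4

4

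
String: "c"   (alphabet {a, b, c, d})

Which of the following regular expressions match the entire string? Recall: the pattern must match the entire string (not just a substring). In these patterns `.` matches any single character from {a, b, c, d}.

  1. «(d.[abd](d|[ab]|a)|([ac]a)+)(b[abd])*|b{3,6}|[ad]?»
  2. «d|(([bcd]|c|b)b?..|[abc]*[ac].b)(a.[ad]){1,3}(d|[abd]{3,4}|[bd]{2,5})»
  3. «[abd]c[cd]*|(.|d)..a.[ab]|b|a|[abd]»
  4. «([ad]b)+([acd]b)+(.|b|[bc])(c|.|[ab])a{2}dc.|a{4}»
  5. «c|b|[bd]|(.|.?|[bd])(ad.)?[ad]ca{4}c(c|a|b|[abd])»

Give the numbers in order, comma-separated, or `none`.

5

1 → no match
2 → no match
3 → no match
4 → no match
5 → match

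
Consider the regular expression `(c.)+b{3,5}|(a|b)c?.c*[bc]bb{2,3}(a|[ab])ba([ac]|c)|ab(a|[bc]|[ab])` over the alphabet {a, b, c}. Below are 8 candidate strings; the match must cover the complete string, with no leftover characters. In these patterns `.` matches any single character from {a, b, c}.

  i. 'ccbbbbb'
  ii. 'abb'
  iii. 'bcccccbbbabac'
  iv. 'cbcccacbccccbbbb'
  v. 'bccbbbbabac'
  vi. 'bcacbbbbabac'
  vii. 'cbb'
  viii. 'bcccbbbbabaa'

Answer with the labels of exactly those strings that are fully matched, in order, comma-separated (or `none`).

i, ii, iii, iv, v, vi, viii

i → match
ii → match
iii → match
iv → match
v → match
vi → match
vii → no match
viii → match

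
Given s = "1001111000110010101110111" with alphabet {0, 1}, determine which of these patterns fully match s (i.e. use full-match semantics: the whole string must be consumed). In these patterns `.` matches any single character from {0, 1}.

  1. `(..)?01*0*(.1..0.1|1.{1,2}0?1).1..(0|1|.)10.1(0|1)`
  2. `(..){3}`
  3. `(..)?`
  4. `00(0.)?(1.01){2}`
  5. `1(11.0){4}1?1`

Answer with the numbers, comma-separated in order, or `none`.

1 → match
2 → no match
3 → no match
4 → no match — must start with "00"
5 → no match — must start with "111"

1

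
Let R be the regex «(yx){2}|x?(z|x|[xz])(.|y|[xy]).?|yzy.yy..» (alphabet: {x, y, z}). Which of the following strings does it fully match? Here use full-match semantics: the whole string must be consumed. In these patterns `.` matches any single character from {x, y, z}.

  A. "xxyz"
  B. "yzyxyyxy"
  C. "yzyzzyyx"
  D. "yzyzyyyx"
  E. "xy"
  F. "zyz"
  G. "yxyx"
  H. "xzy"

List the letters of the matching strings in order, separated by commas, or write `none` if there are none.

A → match
B → match
C → no match
D → match
E → match
F → match
G → match
H → match

A, B, D, E, F, G, H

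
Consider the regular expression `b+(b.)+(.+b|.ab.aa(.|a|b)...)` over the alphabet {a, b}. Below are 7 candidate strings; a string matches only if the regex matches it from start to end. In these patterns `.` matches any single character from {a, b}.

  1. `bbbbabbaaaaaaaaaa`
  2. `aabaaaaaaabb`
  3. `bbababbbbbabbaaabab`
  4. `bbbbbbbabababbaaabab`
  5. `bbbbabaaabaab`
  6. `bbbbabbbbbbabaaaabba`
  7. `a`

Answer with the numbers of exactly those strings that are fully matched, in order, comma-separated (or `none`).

1 → no match
2 → no match — must start with `b`
3 → match
4 → match
5 → match
6 → no match
7 → no match — must start with `b`

3, 4, 5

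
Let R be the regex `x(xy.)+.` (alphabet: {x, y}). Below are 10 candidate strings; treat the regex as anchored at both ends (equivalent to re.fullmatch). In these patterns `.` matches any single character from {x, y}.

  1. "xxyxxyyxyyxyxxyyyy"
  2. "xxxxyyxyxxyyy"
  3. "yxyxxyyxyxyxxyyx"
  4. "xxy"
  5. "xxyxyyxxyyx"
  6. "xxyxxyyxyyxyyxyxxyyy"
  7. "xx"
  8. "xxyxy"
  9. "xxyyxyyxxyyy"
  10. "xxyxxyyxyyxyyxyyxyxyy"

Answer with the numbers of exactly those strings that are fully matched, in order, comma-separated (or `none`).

6, 8

1 → no match
2 → no match — must start with "xxy"
3 → no match — must start with "xxy"
4 → no match
5 → no match
6 → match
7 → no match — must start with "xxy"
8 → match
9 → no match
10 → no match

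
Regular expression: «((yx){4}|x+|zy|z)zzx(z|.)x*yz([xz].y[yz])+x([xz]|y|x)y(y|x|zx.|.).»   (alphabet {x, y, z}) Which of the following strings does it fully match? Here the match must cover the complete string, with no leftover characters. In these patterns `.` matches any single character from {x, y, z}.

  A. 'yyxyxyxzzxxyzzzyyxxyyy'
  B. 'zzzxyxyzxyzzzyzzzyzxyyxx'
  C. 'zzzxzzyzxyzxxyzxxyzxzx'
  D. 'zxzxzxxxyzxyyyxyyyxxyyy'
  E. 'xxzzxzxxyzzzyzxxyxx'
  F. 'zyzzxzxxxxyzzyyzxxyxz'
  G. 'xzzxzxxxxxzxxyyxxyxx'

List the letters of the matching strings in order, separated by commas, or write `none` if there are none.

E, F

A → no match
B → no match
C → no match
D → no match
E → match
F → match
G → no match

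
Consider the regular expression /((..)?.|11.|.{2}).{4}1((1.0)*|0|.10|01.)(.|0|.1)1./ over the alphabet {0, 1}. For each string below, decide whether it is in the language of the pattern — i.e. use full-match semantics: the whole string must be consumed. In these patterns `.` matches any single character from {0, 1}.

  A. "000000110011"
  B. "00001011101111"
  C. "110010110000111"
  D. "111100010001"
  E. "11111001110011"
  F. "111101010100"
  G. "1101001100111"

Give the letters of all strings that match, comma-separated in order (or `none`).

A → match
B → match
C → no match
D → no match
E → match
F → no match
G → match

A, B, E, G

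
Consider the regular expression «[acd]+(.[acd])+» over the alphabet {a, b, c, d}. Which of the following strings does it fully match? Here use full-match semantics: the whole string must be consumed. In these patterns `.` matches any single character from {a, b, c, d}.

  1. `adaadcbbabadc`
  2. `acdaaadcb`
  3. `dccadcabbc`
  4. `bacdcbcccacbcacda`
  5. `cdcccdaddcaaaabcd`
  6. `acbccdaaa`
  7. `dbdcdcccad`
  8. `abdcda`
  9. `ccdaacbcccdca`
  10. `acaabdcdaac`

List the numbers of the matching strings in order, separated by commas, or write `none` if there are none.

none

1 → no match
2. `acdaaadcb` → no match
3. `dccadcabbc` → no match
4 → no match
5 → no match
6. `acbccdaaa` → no match
7. `dbdcdcccad` → no match
8. `abdcda` → no match
9 → no match
10. `acaabdcdaac` → no match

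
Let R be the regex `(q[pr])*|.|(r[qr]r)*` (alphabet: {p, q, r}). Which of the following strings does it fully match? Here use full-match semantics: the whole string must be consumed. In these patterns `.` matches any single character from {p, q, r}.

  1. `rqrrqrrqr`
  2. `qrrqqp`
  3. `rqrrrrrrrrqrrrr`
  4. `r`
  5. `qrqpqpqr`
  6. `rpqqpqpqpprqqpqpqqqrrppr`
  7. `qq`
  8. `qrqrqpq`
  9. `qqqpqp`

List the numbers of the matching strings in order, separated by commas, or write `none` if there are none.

1 → match
2 → no match
3 → match
4 → match
5 → match
6 → no match
7 → no match
8 → no match
9 → no match

1, 3, 4, 5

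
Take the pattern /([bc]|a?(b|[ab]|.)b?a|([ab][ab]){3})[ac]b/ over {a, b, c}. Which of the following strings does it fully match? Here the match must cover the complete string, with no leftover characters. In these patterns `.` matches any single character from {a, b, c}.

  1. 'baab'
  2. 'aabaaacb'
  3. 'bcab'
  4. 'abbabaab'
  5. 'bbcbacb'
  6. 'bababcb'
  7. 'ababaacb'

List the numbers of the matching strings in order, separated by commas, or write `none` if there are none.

1 → match
2 → match
3 → no match
4 → match
5 → no match
6 → no match
7 → match

1, 2, 4, 7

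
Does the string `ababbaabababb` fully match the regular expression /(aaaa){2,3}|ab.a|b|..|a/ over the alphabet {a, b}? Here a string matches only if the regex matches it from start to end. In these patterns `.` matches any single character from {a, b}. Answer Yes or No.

No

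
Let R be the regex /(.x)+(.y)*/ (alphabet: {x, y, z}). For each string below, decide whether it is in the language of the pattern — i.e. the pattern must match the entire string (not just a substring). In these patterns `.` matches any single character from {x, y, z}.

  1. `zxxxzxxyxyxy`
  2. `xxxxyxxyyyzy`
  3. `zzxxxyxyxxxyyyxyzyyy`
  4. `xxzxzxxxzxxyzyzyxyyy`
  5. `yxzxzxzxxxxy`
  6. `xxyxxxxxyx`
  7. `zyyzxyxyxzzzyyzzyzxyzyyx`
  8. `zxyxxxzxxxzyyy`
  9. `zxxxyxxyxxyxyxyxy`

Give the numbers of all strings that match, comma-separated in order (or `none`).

1, 2, 4, 5, 6, 8

1 → match
2 → match
3 → no match
4 → match
5 → match
6 → match
7 → no match
8 → match
9 → no match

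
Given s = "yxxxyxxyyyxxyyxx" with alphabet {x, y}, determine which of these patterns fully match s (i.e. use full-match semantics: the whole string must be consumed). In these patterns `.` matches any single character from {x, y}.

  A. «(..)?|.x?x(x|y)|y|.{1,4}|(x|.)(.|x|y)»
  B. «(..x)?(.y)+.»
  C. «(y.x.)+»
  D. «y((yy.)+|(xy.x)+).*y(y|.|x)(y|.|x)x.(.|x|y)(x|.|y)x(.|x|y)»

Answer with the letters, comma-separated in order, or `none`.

C

A → no match
B → no match
C → match
D → no match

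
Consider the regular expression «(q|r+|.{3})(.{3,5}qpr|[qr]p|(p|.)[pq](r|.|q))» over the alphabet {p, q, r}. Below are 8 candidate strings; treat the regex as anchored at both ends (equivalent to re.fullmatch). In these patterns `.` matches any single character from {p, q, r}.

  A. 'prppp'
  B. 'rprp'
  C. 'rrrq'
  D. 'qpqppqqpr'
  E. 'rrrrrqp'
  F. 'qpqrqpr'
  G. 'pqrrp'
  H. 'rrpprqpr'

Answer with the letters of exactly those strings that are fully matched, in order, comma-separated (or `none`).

A → no match
B → no match
C → no match
D → match
E → match
F → match
G → match
H → match

D, E, F, G, H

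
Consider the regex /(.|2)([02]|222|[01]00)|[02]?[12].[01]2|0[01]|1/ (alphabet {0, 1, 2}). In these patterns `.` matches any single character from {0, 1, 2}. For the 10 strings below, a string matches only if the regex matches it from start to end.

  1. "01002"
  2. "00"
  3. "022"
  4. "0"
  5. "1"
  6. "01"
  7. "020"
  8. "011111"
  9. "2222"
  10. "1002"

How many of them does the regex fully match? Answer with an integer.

6

1 → match
2 → match
3 → no match
4 → no match
5 → match
6 → match
7 → no match
8 → no match
9 → match
10 → match
Total matched: 6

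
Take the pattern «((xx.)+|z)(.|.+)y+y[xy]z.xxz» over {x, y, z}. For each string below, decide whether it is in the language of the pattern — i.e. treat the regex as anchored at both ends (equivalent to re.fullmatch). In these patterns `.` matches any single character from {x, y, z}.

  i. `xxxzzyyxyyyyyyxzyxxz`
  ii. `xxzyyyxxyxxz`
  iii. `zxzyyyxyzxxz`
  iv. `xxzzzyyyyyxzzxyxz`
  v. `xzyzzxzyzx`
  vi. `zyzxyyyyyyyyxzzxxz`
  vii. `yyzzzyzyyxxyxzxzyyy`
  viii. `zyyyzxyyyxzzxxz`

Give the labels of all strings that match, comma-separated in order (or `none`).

i, vi, viii

i → match
ii. `xxzyyyxxyxxz` → no match
iii. `zxzyyyxyzxxz` → no match
iv → no match — must end with `xxz`
v. `xzyzzxzyzx` → no match — must end with `xxz`
vi → match
vii → no match — must end with `xxz`
viii → match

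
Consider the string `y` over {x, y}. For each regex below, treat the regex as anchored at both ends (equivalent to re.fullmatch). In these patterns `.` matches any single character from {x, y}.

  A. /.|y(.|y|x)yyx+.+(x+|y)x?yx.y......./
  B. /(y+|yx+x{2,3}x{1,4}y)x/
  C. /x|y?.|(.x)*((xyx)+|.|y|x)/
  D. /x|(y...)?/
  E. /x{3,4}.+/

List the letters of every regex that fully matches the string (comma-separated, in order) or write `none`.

A, C

A → match
B → no match — must end with `x`
C → match
D → no match
E → no match — must start with `x`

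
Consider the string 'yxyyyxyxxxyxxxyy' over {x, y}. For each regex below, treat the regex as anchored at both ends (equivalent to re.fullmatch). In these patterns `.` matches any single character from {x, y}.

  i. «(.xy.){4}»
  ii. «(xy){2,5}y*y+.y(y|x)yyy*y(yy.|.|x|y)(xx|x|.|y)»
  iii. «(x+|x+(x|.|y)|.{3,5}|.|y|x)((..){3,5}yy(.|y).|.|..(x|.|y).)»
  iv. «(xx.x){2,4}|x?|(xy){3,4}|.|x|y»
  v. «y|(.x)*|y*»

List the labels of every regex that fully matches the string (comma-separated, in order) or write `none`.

i

i → match
ii → no match — must start with 'xy'
iii → no match
iv → no match
v → no match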